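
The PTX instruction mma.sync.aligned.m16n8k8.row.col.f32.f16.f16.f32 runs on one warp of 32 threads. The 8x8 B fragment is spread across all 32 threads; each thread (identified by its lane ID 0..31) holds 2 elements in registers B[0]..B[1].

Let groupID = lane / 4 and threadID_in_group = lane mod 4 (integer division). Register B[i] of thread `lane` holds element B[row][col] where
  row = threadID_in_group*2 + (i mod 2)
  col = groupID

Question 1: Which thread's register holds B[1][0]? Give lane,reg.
0,1

c=0→G=0  r=1→T=0,p=1
L=0*4+0=0  i=1=1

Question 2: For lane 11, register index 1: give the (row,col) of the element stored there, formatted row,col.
lane 11: G=2 (11/4), T=3 (11%4)
i=1: r=3*2+1=7, c=G=2

7,2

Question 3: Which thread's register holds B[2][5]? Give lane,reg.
21,0

c=5⇒gr=5  r=2⇒th=1,odd=0
L=5*4+1=21  i=0=0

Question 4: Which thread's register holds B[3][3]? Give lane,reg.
13,1

c=3->g=3  r=3->t=1,b0=1
L=3*4+1=13  i=1=1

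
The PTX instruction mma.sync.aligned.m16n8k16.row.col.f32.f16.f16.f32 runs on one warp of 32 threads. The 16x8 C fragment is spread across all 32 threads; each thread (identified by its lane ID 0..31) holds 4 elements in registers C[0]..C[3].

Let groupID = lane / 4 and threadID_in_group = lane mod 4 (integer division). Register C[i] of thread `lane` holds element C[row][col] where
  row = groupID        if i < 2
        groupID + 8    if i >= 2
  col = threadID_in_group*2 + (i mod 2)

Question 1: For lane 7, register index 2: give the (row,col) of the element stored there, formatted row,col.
9,6

L=7⇒gr=7>>2=1, th=7&3=3
[2]⇒row 1+8=9  col 3·2+0=6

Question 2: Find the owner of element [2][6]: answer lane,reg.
11,0

r=2→G=2,rhi=0  c=6→T=3,p=0
L=2*4+3=11  i=0*2+0=0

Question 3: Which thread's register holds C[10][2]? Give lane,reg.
9,2

r=10⇒gr=2,Rb=1  c=2⇒th=1,odd=0
L=2*4+1=9  i=1*2+0=2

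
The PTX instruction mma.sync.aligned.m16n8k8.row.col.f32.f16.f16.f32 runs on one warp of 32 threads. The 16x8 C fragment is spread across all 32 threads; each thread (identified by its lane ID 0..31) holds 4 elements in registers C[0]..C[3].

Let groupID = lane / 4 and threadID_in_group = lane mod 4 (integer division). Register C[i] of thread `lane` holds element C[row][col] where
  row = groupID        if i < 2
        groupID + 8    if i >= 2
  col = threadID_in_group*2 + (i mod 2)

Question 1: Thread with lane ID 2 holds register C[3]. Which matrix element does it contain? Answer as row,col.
L=2⇒gr=2>>2=0, th=2&3=2
[3]⇒row 0+8=8  col 2·2+1=5

8,5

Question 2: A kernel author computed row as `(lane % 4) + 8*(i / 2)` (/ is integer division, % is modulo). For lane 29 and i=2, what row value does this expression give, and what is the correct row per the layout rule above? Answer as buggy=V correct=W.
buggy=9 correct=15

`(lane % 4) + 8*(i / 2)`[29,2]→9
lane 29→29/4=7, 29 mod 4=1
i=2  r:7+8→15  c:2·1+0→2
row: 9 vs 15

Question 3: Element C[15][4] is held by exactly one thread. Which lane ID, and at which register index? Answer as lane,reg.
r: 15->gid=7,r8=1  c: 4->tid=2,i&1=0
L=7*4+2=30  i=1*2+0=2

30,2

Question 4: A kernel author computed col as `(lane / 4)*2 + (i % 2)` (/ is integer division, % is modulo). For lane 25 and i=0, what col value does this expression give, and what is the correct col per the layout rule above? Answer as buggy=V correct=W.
buggy=12 correct=2

`(lane / 4)*2 + (i % 2)`[25,0]->12
L=25->gid=25>>2=6, tid=25&3=1
[0]->row 6+0=6  col 1·2+0=2
col: 12 vs 2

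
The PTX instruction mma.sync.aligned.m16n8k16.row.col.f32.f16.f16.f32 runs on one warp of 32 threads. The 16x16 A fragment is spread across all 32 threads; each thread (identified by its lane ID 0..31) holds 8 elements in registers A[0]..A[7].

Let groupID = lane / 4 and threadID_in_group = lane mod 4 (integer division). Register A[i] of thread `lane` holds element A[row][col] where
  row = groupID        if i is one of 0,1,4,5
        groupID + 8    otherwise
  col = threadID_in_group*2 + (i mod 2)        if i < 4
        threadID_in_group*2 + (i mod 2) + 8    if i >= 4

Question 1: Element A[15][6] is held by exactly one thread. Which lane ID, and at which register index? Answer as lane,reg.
31,2

r=15->g=7,rb=1  c=6->cb=0,t=3,b0=0
L=7*4+3=31  i=0*4+1*2+0=2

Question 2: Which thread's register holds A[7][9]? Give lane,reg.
r: 7->gid=7,r8=0  c: 9->c8=1,tid=0,i&1=1
L=7*4+0=28  i=1*4+0*2+1=5

28,5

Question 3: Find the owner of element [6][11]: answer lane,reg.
r=6->g=6,rb=0  c=11->cb=1,t=1,b0=1
L=6*4+1=25  i=1*4+0*2+1=5

25,5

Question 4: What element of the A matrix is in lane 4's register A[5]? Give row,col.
1,9

lane 4->4/4=1, 4 mod 4=0
i=5  r:1+0->1  c:2·0+1+8->9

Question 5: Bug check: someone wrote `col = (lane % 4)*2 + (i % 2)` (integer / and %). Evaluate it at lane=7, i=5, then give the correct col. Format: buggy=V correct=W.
`(lane % 4)*2 + (i % 2)`[7,5]=>7
7: grp=1,tig=3
[5] (1+0,3*2+1+8) = (1,15)
col: 7 vs 15

buggy=7 correct=15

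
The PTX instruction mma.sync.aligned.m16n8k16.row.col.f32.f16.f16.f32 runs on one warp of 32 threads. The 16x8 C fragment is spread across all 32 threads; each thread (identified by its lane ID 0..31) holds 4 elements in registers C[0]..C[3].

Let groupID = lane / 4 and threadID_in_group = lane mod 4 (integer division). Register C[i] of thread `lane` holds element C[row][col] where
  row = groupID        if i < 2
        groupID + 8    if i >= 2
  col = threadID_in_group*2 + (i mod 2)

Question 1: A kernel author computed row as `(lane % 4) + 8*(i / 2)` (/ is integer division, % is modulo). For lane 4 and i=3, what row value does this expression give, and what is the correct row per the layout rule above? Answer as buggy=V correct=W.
`(lane % 4) + 8*(i / 2)`[4,3]⇒8
4: gr=1,th=0
[3] (1+8,0*2+1) = (9,1)
row: 8 vs 9

buggy=8 correct=9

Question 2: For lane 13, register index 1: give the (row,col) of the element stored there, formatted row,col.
lane 13: gr=3 (13/4), th=1 (13%4)
i=1: r=3+0=3, c=1*2+1=3

3,3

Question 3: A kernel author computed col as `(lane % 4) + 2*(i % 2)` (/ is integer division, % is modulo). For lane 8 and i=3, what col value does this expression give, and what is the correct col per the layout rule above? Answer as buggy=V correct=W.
`(lane % 4) + 2*(i % 2)`[8,3]→2
L=8→G=8>>2=2, T=8&3=0
[3]→row 2+8=10  col 0·2+1=1
col: 2 vs 1

buggy=2 correct=1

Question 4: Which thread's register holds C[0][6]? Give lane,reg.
r:0=>grp=0,rB=0  c:6=>tig=3,lo=0
L=0*4+3=3  i=0*2+0=0

3,0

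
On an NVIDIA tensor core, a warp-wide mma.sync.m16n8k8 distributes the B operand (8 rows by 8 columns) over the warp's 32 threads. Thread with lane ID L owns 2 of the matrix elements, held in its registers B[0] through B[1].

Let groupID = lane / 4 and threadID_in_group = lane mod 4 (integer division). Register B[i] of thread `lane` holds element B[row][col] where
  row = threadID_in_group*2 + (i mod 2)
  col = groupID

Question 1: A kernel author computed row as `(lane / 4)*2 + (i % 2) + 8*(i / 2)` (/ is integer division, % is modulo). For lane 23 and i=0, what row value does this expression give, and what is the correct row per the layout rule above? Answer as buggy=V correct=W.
`(lane / 4)*2 + (i % 2) + 8*(i / 2)`[23,0]->10
23: g=5,t=3
[0] (3*2+0,5) = (6,5)
row: 10 vs 6

buggy=10 correct=6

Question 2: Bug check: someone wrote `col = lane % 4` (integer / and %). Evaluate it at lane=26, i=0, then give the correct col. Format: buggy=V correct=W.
`lane % 4`[26,0]=>2
lane 26=>26/4=6, 26 mod 4=2
i=0  r:2·2+0=>4  c:6
col: 2 vs 6

buggy=2 correct=6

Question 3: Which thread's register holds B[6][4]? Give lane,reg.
c=4⇒gr=4  r=6⇒th=3,odd=0
L=4*4+3=19  i=0=0

19,0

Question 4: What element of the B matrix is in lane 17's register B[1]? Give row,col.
17: g=4,t=1
[1] (1*2+1,4) = (3,4)

3,4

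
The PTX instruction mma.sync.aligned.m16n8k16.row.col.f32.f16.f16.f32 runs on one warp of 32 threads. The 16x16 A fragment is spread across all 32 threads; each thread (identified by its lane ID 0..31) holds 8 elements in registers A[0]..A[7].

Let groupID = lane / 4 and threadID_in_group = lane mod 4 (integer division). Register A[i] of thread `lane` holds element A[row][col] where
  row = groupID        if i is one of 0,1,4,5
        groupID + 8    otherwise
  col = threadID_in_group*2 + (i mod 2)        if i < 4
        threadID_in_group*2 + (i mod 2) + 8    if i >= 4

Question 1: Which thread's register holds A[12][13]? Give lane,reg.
18,7

r=12⇒gr=4,Rb=1  c=13⇒Cb=1,th=2,odd=1
L=4*4+2=18  i=1*4+1*2+1=7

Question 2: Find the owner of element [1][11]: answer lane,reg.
5,5

r:1=>grp=1,rB=0  c:11=>cB=1,tig=1,lo=1
L=1*4+1=5  i=1*4+0*2+1=5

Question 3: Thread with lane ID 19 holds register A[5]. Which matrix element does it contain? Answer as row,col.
4,15

L=19⇒gr=19>>2=4, th=19&3=3
[5]⇒row 4+0=4  col 3·2+1+8=15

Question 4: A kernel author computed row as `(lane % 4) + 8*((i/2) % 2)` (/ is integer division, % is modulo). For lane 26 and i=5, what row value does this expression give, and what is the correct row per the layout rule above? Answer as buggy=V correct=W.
buggy=2 correct=6

`(lane % 4) + 8*((i/2) % 2)`[26,5]⇒2
lane 26: gr=6 (26/4), th=2 (26%4)
i=5: r=6+0=6, c=2*2+1+8=13
row: 2 vs 6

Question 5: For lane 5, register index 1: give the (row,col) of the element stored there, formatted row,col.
1,3

lane 5: g=1 (5/4), t=1 (5%4)
i=1: r=1+0=1, c=1*2+1+0=3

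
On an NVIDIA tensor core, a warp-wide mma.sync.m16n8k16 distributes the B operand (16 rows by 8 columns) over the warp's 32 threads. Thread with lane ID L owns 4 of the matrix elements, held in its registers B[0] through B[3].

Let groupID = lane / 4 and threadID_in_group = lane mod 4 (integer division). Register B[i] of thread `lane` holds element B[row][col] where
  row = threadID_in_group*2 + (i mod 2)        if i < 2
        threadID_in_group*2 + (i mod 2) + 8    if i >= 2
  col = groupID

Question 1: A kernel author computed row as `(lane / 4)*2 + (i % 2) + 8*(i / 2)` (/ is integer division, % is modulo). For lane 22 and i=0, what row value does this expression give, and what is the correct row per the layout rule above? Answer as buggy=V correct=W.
`(lane / 4)*2 + (i % 2) + 8*(i / 2)`[22,0]->10
L=22->gid=22>>2=5, tid=22&3=2
[0]->row 2·2+0+0=4  col gid=5
row: 10 vs 4

buggy=10 correct=4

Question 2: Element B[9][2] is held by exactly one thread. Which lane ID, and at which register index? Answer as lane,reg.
8,3

c: 2->gid=2  r: 9->r8=1,tid=0,i&1=1
L=2*4+0=8  i=1*2+1=3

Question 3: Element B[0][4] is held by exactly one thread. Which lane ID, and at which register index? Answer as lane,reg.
c=4->g=4  r=0->rb=0,t=0,b0=0
L=4*4+0=16  i=0*2+0=0

16,0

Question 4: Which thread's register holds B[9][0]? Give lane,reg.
c=0->g=0  r=9->rb=1,t=0,b0=1
L=0*4+0=0  i=1*2+1=3

0,3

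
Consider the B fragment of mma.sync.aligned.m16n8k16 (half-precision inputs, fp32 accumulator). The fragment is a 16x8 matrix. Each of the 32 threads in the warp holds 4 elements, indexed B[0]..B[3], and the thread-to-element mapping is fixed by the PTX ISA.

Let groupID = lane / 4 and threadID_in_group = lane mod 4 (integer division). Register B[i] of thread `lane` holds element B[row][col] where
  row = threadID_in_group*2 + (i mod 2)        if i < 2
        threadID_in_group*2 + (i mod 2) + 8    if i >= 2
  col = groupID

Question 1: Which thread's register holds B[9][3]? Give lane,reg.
c=3⇒gr=3  r=9⇒Rb=1,th=0,odd=1
L=3*4+0=12  i=1*2+1=3

12,3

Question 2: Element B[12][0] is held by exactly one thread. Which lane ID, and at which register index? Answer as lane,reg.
2,2

c=0→G=0  r=12→rhi=1,T=2,p=0
L=0*4+2=2  i=1*2+0=2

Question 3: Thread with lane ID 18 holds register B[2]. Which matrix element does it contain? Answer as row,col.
12,4

lane 18: gr=4 (18/4), th=2 (18%4)
i=2: r=2*2+0+8=12, c=gr=4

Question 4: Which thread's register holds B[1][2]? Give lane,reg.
c=2→G=2  r=1→rhi=0,T=0,p=1
L=2*4+0=8  i=0*2+1=1

8,1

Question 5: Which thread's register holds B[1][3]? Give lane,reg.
12,1

c: 3->gid=3  r: 1->r8=0,tid=0,i&1=1
L=3*4+0=12  i=0*2+1=1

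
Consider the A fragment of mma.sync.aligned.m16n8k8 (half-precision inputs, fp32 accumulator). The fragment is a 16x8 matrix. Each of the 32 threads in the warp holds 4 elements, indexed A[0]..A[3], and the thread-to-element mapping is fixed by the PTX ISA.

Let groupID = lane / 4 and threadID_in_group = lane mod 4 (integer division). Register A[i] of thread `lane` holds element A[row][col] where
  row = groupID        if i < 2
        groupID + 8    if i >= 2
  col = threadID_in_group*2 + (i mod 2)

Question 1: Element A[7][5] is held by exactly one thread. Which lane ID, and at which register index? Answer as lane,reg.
r:7=>grp=7,rB=0  c:5=>tig=2,lo=1
L=7*4+2=30  i=0*2+1=1

30,1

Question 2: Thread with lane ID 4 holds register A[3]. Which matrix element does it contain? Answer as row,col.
9,1

4: gr=1,th=0
[3] (1+8,0*2+1) = (9,1)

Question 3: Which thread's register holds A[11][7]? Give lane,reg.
15,3

r=11→G=3,rhi=1  c=7→T=3,p=1
L=3*4+3=15  i=1*2+1=3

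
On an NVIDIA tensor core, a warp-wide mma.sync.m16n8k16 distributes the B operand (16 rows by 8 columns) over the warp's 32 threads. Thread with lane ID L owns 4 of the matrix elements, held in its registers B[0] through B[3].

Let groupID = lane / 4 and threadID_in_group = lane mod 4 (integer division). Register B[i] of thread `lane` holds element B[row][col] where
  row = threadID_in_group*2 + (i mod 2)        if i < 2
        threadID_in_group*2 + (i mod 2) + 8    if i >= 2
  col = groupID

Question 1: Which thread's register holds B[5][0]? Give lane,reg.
c=0⇒gr=0  r=5⇒Rb=0,th=2,odd=1
L=0*4+2=2  i=0*2+1=1

2,1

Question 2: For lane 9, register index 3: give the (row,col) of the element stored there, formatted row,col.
lane 9→9/4=2, 9 mod 4=1
i=3  r:2·1+1+8→11  c:2

11,2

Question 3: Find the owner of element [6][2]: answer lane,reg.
11,0

c:2=>grp=2  r:6=>rB=0,tig=3,lo=0
L=2*4+3=11  i=0*2+0=0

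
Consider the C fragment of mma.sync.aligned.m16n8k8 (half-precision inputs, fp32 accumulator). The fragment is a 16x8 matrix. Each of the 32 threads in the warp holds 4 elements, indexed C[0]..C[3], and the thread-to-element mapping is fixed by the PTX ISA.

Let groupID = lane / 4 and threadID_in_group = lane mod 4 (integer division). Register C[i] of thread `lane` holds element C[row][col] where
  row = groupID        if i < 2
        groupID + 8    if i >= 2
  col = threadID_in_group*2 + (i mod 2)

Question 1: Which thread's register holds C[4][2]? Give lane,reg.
r=4⇒gr=4,Rb=0  c=2⇒th=1,odd=0
L=4*4+1=17  i=0*2+0=0

17,0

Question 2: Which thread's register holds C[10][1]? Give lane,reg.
r=10->g=2,rb=1  c=1->t=0,b0=1
L=2*4+0=8  i=1*2+1=3

8,3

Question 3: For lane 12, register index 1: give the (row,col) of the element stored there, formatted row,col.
3,1

lane 12: grp=3 (12/4), tig=0 (12%4)
i=1: r=3+0=3, c=0*2+1=1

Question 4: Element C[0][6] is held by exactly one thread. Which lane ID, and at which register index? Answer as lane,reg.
r:0=>grp=0,rB=0  c:6=>tig=3,lo=0
L=0*4+3=3  i=0*2+0=0

3,0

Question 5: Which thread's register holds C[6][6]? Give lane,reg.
27,0

r: 6->gid=6,r8=0  c: 6->tid=3,i&1=0
L=6*4+3=27  i=0*2+0=0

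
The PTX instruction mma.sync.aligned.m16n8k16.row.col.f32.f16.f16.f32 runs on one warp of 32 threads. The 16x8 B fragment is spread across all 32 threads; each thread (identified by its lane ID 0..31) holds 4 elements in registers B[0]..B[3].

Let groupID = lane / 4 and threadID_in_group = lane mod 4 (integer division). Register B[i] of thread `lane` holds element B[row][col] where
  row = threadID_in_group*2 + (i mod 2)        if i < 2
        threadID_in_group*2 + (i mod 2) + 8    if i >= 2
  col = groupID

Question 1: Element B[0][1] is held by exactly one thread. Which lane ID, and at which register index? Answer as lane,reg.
c: 1->gid=1  r: 0->r8=0,tid=0,i&1=0
L=1*4+0=4  i=0*2+0=0

4,0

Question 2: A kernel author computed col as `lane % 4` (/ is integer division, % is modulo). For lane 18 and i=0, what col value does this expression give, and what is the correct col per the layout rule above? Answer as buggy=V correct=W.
`lane % 4`[18,0]->2
18: g=4,t=2
[0] (2*2+0+0,4) = (4,4)
col: 2 vs 4

buggy=2 correct=4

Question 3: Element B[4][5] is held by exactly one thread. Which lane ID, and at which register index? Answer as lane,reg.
22,0

c: 5->gid=5  r: 4->r8=0,tid=2,i&1=0
L=5*4+2=22  i=0*2+0=0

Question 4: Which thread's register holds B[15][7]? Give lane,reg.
31,3

c:7=>grp=7  r:15=>rB=1,tig=3,lo=1
L=7*4+3=31  i=1*2+1=3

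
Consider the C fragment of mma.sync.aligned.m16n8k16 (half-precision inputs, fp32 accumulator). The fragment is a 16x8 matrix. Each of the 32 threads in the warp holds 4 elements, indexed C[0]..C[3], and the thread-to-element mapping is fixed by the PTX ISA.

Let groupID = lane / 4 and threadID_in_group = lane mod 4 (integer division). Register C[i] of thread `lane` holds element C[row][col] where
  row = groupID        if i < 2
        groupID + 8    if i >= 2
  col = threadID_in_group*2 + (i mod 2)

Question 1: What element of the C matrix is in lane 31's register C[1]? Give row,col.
lane 31⇒31/4=7, 31 mod 4=3
i=1  r:7+0⇒7  c:2·3+1⇒7

7,7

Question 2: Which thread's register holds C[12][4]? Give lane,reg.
18,2

r=12⇒gr=4,Rb=1  c=4⇒th=2,odd=0
L=4*4+2=18  i=1*2+0=2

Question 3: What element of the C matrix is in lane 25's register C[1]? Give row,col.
6,3

25: gid=6,tid=1
[1] (6+0,1*2+1) = (6,3)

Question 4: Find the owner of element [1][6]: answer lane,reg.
7,0

r=1⇒gr=1,Rb=0  c=6⇒th=3,odd=0
L=1*4+3=7  i=0*2+0=0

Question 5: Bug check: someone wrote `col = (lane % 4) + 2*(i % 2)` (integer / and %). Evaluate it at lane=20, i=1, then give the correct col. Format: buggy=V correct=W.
`(lane % 4) + 2*(i % 2)`[20,1]→2
20: G=5,T=0
[1] (5+0,0*2+1) = (5,1)
col: 2 vs 1

buggy=2 correct=1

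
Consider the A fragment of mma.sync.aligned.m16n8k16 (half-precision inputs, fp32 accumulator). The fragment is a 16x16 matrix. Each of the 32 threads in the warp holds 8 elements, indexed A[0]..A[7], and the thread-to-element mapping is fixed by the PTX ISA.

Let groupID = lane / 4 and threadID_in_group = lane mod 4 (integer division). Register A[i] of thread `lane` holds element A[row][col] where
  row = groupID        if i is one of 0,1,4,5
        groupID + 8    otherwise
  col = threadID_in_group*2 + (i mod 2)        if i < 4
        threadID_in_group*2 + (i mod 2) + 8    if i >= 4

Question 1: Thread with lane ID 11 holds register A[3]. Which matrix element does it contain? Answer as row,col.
11: grp=2,tig=3
[3] (2+8,3*2+1+0) = (10,7)

10,7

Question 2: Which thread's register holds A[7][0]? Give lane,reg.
28,0

r=7→G=7,rhi=0  c=0→chi=0,T=0,p=0
L=7*4+0=28  i=0*4+0*2+0=0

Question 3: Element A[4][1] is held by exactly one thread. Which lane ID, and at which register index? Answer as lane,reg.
r: 4->gid=4,r8=0  c: 1->c8=0,tid=0,i&1=1
L=4*4+0=16  i=0*4+0*2+1=1

16,1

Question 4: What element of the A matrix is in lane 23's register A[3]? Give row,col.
23: gr=5,th=3
[3] (5+8,3*2+1+0) = (13,7)

13,7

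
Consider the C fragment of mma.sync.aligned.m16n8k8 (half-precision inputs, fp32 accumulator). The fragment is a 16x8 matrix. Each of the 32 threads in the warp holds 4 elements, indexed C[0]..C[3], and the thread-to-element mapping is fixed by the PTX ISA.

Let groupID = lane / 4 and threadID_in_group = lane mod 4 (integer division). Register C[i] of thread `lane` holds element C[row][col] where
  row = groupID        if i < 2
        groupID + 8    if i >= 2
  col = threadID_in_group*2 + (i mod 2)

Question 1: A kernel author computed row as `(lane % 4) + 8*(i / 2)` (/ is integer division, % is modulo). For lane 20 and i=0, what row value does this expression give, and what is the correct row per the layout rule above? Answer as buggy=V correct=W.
`(lane % 4) + 8*(i / 2)`[20,0]->0
L=20->g=20>>2=5, t=20&3=0
[0]->row 5+0=5  col 0·2+0=0
row: 0 vs 5

buggy=0 correct=5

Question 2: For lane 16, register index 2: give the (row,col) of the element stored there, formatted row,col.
12,0

16: G=4,T=0
[2] (4+8,0*2+0) = (12,0)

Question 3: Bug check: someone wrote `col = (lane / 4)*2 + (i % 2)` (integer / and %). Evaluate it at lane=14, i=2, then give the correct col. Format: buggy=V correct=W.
buggy=6 correct=4

`(lane / 4)*2 + (i % 2)`[14,2]=>6
lane 14=>14/4=3, 14 mod 4=2
i=2  r:3+8=>11  c:2·2+0=>4
col: 6 vs 4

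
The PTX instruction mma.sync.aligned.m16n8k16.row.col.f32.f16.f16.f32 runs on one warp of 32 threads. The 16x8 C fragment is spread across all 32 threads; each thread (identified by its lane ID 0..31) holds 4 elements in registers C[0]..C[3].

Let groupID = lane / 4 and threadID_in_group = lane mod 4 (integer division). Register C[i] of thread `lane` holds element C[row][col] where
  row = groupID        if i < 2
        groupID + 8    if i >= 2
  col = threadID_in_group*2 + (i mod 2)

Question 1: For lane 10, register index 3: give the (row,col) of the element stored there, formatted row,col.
10,5

lane 10: gr=2 (10/4), th=2 (10%4)
i=3: r=2+8=10, c=2*2+1=5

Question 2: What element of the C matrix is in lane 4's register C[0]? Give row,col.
1,0

4: gr=1,th=0
[0] (1+0,0*2+0) = (1,0)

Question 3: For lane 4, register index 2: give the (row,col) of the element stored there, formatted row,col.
9,0

lane 4: gr=1 (4/4), th=0 (4%4)
i=2: r=1+8=9, c=0*2+0=0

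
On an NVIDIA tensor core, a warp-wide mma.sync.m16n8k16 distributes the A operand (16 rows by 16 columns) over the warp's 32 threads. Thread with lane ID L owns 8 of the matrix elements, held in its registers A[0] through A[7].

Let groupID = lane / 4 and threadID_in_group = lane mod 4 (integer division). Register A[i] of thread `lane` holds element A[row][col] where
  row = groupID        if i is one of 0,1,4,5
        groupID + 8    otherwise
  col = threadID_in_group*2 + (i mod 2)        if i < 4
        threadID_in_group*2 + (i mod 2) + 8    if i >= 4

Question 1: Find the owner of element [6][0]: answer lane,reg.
24,0

r=6->g=6,rb=0  c=0->cb=0,t=0,b0=0
L=6*4+0=24  i=0*4+0*2+0=0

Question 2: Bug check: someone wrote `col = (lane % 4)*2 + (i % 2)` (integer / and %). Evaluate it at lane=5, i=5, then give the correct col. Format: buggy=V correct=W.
buggy=3 correct=11

`(lane % 4)*2 + (i % 2)`[5,5]⇒3
lane 5: gr=1 (5/4), th=1 (5%4)
i=5: r=1+0=1, c=1*2+1+8=11
col: 3 vs 11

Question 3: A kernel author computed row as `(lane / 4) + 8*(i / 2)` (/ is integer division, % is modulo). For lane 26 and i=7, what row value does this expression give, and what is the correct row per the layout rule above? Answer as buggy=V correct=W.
`(lane / 4) + 8*(i / 2)`[26,7]⇒30
lane 26: gr=6 (26/4), th=2 (26%4)
i=7: r=6+8=14, c=2*2+1+8=13
row: 30 vs 14

buggy=30 correct=14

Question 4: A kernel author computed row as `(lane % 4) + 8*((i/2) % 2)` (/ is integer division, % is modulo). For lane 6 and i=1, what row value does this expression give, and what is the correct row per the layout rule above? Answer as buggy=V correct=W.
buggy=2 correct=1

`(lane % 4) + 8*((i/2) % 2)`[6,1]→2
lane 6→6/4=1, 6 mod 4=2
i=1  r:1+0→1  c:2·2+1+0→5
row: 2 vs 1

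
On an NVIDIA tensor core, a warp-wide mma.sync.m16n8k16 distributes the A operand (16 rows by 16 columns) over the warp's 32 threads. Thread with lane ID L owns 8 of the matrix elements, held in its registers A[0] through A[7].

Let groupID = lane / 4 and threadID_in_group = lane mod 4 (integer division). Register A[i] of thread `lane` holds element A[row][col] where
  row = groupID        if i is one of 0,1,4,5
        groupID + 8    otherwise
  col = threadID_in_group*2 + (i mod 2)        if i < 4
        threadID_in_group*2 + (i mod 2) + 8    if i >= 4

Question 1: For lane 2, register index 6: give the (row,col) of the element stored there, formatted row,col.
L=2->gid=2>>2=0, tid=2&3=2
[6]->row 0+8=8  col 2·2+0+8=12

8,12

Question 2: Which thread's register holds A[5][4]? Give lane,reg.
22,0

r=5→G=5,rhi=0  c=4→chi=0,T=2,p=0
L=5*4+2=22  i=0*4+0*2+0=0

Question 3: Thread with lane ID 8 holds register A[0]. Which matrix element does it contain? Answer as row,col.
2,0

lane 8->8/4=2, 8 mod 4=0
i=0  r:2+0->2  c:2·0+0+0->0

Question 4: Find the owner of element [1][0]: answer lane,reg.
4,0

r=1→G=1,rhi=0  c=0→chi=0,T=0,p=0
L=1*4+0=4  i=0*4+0*2+0=0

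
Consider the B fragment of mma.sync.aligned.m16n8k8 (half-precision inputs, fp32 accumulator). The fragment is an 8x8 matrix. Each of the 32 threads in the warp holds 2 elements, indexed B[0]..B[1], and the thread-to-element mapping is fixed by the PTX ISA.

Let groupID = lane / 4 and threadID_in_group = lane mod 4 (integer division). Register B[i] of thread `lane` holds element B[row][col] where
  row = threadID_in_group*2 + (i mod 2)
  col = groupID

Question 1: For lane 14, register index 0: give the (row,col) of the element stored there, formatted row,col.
4,3

lane 14->14/4=3, 14 mod 4=2
i=0  r:2·2+0->4  c:3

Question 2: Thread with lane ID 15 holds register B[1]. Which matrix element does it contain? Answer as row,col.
7,3

lane 15: grp=3 (15/4), tig=3 (15%4)
i=1: r=3*2+1=7, c=grp=3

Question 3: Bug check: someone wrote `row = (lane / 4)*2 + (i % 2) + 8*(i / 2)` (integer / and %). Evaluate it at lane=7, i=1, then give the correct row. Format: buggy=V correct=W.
`(lane / 4)*2 + (i % 2) + 8*(i / 2)`[7,1]→3
lane 7: G=1 (7/4), T=3 (7%4)
i=1: r=3*2+1=7, c=G=1
row: 3 vs 7

buggy=3 correct=7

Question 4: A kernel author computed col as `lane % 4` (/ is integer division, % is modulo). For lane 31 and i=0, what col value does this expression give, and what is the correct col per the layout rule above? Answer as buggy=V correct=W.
buggy=3 correct=7

`lane % 4`[31,0]->3
L=31->g=31>>2=7, t=31&3=3
[0]->row 3·2+0=6  col g=7
col: 3 vs 7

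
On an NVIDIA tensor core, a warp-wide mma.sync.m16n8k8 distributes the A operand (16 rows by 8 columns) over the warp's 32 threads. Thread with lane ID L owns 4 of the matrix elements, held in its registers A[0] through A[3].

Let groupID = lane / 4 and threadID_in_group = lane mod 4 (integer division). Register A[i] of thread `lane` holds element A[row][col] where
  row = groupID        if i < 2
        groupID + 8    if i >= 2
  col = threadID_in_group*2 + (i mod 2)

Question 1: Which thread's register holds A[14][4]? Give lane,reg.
26,2

r=14⇒gr=6,Rb=1  c=4⇒th=2,odd=0
L=6*4+2=26  i=1*2+0=2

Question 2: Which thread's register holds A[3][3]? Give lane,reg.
r=3⇒gr=3,Rb=0  c=3⇒th=1,odd=1
L=3*4+1=13  i=0*2+1=1

13,1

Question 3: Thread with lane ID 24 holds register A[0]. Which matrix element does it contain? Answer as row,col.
6,0

lane 24: gr=6 (24/4), th=0 (24%4)
i=0: r=6+0=6, c=0*2+0=0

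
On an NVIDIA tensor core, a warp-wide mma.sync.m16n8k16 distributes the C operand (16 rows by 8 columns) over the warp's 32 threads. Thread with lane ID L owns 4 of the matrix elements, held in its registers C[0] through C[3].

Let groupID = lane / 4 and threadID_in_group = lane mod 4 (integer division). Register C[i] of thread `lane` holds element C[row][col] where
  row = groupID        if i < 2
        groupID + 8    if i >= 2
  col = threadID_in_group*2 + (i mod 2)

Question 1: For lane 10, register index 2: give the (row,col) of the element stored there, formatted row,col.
10,4

L=10⇒gr=10>>2=2, th=10&3=2
[2]⇒row 2+8=10  col 2·2+0=4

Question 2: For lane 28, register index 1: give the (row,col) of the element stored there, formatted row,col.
7,1

lane 28: g=7 (28/4), t=0 (28%4)
i=1: r=7+0=7, c=0*2+1=1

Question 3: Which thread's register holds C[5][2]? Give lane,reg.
r: 5->gid=5,r8=0  c: 2->tid=1,i&1=0
L=5*4+1=21  i=0*2+0=0

21,0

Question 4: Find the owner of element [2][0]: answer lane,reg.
r=2→G=2,rhi=0  c=0→T=0,p=0
L=2*4+0=8  i=0*2+0=0

8,0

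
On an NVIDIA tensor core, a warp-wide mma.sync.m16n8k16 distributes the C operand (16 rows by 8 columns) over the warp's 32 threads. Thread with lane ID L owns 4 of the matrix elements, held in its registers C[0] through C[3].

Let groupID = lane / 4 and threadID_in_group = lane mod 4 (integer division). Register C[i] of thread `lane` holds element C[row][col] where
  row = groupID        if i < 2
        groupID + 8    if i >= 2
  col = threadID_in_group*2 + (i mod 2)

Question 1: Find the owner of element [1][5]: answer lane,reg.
6,1

r: 1->gid=1,r8=0  c: 5->tid=2,i&1=1
L=1*4+2=6  i=0*2+1=1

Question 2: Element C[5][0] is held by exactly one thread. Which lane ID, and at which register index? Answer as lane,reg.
r: 5->gid=5,r8=0  c: 0->tid=0,i&1=0
L=5*4+0=20  i=0*2+0=0

20,0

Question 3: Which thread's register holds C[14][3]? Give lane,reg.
r: 14->gid=6,r8=1  c: 3->tid=1,i&1=1
L=6*4+1=25  i=1*2+1=3

25,3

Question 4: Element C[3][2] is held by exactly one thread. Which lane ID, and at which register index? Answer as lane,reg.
13,0

r:3=>grp=3,rB=0  c:2=>tig=1,lo=0
L=3*4+1=13  i=0*2+0=0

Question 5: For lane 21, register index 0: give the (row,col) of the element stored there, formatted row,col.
5,2

lane 21: G=5 (21/4), T=1 (21%4)
i=0: r=5+0=5, c=1*2+0=2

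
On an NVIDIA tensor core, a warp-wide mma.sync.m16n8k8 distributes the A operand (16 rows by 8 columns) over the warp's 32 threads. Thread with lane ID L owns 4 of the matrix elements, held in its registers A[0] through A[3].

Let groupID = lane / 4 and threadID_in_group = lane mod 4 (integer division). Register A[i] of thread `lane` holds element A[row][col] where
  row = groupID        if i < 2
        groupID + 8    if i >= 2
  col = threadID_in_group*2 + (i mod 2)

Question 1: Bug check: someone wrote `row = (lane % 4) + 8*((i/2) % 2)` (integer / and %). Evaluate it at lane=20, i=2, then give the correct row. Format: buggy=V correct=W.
buggy=8 correct=13

`(lane % 4) + 8*((i/2) % 2)`[20,2]=>8
20: grp=5,tig=0
[2] (5+8,0*2+0) = (13,0)
row: 8 vs 13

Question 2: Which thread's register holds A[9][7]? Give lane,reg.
7,3

r=9⇒gr=1,Rb=1  c=7⇒th=3,odd=1
L=1*4+3=7  i=1*2+1=3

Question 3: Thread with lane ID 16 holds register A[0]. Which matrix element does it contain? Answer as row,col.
4,0

16: grp=4,tig=0
[0] (4+0,0*2+0) = (4,0)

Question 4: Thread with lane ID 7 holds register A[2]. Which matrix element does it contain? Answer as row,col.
9,6

L=7=>grp=7>>2=1, tig=7&3=3
[2]=>row 1+8=9  col 3·2+0=6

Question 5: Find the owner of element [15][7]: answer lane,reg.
31,3

r:15=>grp=7,rB=1  c:7=>tig=3,lo=1
L=7*4+3=31  i=1*2+1=3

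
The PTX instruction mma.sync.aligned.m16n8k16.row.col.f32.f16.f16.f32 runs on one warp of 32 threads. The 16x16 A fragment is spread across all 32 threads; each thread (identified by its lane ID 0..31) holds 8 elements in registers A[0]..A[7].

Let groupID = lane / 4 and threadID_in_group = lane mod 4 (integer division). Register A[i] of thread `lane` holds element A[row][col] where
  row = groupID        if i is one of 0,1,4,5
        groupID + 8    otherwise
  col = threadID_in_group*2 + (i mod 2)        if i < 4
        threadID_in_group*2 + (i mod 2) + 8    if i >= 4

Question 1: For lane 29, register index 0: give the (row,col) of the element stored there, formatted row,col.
lane 29->29/4=7, 29 mod 4=1
i=0  r:7+0->7  c:2·1+0+0->2

7,2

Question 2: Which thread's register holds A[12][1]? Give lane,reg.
16,3

r:12=>grp=4,rB=1  c:1=>cB=0,tig=0,lo=1
L=4*4+0=16  i=0*4+1*2+1=3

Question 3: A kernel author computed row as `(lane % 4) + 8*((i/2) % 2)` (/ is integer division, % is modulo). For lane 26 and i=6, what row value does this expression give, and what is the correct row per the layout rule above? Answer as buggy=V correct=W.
`(lane % 4) + 8*((i/2) % 2)`[26,6]->10
L=26->gid=26>>2=6, tid=26&3=2
[6]->row 6+8=14  col 2·2+0+8=12
row: 10 vs 14

buggy=10 correct=14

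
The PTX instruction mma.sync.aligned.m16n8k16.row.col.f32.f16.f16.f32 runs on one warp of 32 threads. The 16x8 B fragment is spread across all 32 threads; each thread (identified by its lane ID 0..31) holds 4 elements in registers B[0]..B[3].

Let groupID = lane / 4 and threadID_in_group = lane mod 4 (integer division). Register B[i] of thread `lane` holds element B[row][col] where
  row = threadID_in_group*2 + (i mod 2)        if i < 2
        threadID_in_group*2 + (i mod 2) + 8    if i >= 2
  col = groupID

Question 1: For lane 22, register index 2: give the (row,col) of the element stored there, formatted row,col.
12,5

L=22=>grp=22>>2=5, tig=22&3=2
[2]=>row 2·2+0+8=12  col grp=5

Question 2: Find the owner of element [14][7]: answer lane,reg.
c=7→G=7  r=14→rhi=1,T=3,p=0
L=7*4+3=31  i=1*2+0=2

31,2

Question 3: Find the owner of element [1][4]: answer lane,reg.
16,1

c:4=>grp=4  r:1=>rB=0,tig=0,lo=1
L=4*4+0=16  i=0*2+1=1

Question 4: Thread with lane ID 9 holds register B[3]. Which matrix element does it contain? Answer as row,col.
11,2

L=9->g=9>>2=2, t=9&3=1
[3]->row 1·2+1+8=11  col g=2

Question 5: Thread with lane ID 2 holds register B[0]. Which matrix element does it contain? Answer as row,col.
lane 2: gr=0 (2/4), th=2 (2%4)
i=0: r=2*2+0+0=4, c=gr=0

4,0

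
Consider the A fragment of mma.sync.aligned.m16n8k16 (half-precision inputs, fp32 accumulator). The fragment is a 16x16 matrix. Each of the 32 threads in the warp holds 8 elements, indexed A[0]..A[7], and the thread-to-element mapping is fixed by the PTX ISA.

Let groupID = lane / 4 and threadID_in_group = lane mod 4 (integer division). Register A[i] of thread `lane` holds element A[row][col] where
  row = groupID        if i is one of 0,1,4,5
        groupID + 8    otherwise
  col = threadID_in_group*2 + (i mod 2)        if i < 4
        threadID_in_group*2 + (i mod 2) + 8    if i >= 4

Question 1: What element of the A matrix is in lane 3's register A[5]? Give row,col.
0,15

L=3→G=3>>2=0, T=3&3=3
[5]→row 0+0=0  col 3·2+1+8=15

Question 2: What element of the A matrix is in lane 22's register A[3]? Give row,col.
13,5

lane 22: G=5 (22/4), T=2 (22%4)
i=3: r=5+8=13, c=2*2+1+0=5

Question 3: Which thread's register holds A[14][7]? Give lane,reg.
r=14⇒gr=6,Rb=1  c=7⇒Cb=0,th=3,odd=1
L=6*4+3=27  i=0*4+1*2+1=3

27,3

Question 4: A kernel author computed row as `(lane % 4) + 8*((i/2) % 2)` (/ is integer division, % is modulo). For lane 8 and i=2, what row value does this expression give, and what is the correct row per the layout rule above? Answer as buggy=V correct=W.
buggy=8 correct=10

`(lane % 4) + 8*((i/2) % 2)`[8,2]=>8
8: grp=2,tig=0
[2] (2+8,0*2+0+0) = (10,0)
row: 8 vs 10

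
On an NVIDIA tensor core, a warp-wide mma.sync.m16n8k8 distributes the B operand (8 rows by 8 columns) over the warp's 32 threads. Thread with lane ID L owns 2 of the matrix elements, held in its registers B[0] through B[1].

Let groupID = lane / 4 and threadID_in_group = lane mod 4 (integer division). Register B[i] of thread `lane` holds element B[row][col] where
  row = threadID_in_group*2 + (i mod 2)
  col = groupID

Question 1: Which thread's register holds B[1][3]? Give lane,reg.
c=3→G=3  r=1→T=0,p=1
L=3*4+0=12  i=1=1

12,1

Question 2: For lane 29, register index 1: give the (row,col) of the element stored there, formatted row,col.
lane 29⇒29/4=7, 29 mod 4=1
i=1  r:2·1+1⇒3  c:7

3,7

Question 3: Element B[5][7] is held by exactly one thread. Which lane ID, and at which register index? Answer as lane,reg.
30,1

c=7⇒gr=7  r=5⇒th=2,odd=1
L=7*4+2=30  i=1=1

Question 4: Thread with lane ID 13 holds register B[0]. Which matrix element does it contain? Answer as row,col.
2,3

lane 13⇒13/4=3, 13 mod 4=1
i=0  r:2·1+0⇒2  c:3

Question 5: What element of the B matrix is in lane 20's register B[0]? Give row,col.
lane 20: grp=5 (20/4), tig=0 (20%4)
i=0: r=0*2+0=0, c=grp=5

0,5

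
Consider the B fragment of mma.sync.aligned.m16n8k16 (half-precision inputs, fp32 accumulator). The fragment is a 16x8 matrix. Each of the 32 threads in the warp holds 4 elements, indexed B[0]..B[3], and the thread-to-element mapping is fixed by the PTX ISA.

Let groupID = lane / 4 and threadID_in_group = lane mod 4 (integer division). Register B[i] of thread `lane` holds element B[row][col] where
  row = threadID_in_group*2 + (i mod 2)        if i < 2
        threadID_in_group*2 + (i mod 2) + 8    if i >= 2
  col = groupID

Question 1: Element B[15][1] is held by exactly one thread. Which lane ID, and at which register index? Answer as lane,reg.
c=1→G=1  r=15→rhi=1,T=3,p=1
L=1*4+3=7  i=1*2+1=3

7,3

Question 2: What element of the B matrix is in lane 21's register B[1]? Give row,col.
L=21->gid=21>>2=5, tid=21&3=1
[1]->row 1·2+1+0=3  col gid=5

3,5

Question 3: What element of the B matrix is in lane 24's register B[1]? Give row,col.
1,6

24: gr=6,th=0
[1] (0*2+1+0,6) = (1,6)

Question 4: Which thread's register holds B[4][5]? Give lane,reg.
22,0

c:5=>grp=5  r:4=>rB=0,tig=2,lo=0
L=5*4+2=22  i=0*2+0=0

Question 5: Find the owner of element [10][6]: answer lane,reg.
25,2

c=6⇒gr=6  r=10⇒Rb=1,th=1,odd=0
L=6*4+1=25  i=1*2+0=2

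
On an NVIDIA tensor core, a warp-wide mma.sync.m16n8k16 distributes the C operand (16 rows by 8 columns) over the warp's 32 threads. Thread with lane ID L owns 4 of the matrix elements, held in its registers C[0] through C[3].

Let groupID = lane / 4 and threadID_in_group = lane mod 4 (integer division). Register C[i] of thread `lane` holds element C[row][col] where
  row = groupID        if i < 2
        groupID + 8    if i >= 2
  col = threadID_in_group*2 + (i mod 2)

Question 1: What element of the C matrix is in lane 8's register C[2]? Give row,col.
10,0

L=8->g=8>>2=2, t=8&3=0
[2]->row 2+8=10  col 0·2+0=0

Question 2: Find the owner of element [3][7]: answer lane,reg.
15,1

r=3⇒gr=3,Rb=0  c=7⇒th=3,odd=1
L=3*4+3=15  i=0*2+1=1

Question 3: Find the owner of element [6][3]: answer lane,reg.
r=6⇒gr=6,Rb=0  c=3⇒th=1,odd=1
L=6*4+1=25  i=0*2+1=1

25,1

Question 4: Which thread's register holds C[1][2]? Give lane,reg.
5,0

r=1->g=1,rb=0  c=2->t=1,b0=0
L=1*4+1=5  i=0*2+0=0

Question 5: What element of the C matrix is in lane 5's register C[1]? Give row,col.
5: gid=1,tid=1
[1] (1+0,1*2+1) = (1,3)

1,3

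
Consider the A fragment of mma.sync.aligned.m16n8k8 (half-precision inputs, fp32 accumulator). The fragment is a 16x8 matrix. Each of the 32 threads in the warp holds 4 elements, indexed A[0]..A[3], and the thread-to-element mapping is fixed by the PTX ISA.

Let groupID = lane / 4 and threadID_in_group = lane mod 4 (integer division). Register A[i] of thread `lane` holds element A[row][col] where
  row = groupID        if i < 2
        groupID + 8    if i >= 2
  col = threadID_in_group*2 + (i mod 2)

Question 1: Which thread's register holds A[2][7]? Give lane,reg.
r=2->g=2,rb=0  c=7->t=3,b0=1
L=2*4+3=11  i=0*2+1=1

11,1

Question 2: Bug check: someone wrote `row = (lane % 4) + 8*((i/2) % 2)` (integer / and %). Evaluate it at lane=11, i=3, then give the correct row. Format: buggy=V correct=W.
buggy=11 correct=10

`(lane % 4) + 8*((i/2) % 2)`[11,3]->11
L=11->gid=11>>2=2, tid=11&3=3
[3]->row 2+8=10  col 3·2+1=7
row: 11 vs 10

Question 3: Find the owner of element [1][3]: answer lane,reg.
r: 1->gid=1,r8=0  c: 3->tid=1,i&1=1
L=1*4+1=5  i=0*2+1=1

5,1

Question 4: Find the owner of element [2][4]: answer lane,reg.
r=2->g=2,rb=0  c=4->t=2,b0=0
L=2*4+2=10  i=0*2+0=0

10,0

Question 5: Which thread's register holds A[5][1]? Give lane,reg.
r=5→G=5,rhi=0  c=1→T=0,p=1
L=5*4+0=20  i=0*2+1=1

20,1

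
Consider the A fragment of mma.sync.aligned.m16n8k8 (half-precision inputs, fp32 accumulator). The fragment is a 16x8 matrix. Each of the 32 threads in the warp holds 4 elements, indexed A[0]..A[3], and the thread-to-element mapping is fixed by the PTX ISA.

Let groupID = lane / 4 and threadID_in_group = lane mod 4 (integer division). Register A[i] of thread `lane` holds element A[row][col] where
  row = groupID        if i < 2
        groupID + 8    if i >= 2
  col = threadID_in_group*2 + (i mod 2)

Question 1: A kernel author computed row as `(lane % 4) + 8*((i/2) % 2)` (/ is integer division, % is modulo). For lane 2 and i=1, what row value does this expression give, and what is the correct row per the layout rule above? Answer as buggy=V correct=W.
`(lane % 4) + 8*((i/2) % 2)`[2,1]=>2
lane 2: grp=0 (2/4), tig=2 (2%4)
i=1: r=0+0=0, c=2*2+1=5
row: 2 vs 0

buggy=2 correct=0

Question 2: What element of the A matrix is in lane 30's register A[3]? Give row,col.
15,5

L=30⇒gr=30>>2=7, th=30&3=2
[3]⇒row 7+8=15  col 2·2+1=5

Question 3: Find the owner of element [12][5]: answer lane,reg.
r=12⇒gr=4,Rb=1  c=5⇒th=2,odd=1
L=4*4+2=18  i=1*2+1=3

18,3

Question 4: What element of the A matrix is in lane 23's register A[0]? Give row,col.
lane 23: G=5 (23/4), T=3 (23%4)
i=0: r=5+0=5, c=3*2+0=6

5,6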